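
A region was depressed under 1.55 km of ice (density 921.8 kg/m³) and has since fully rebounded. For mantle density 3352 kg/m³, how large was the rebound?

0.426 km

Removing the load lets mantle flow back in; uplift u satisfies ρ_ice t = ρ_m u.
u = t ρ_ice/ρ_m = 1.55 km × 921.8/3352 = 0.426 km.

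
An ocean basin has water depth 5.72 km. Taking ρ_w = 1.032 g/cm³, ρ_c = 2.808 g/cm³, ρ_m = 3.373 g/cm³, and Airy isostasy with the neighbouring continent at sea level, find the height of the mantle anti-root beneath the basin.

Isostatic balance requires: replacing crust with seawater at the top is compensated by replacing crust with mantle at the base: d (ρ_c − ρ_w) = a (ρ_m − ρ_c).
a = d (ρ_c − ρ_w)/(ρ_m − ρ_c) = 5.72 km × 1.776/0.565 = 18 km.

18 km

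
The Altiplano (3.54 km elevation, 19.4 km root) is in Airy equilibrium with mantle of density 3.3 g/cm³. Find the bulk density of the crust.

ρ_c h = (ρ_m − ρ_c) r → ρ_c (h + r) = ρ_m r → ρ_c = ρ_m r / (h + r).
ρ_c = 3.3 × 19.4 km / (3.54 km + 19.4 km) = 2.79 g/cm³.

2.79 g/cm³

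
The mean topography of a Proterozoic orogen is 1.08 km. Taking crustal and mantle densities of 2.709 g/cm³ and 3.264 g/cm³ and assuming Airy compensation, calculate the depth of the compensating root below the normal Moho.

Equating mass per unit area of the two columns: the weight of the topography is balanced by the buoyancy of the root, ρ_c h = (ρ_m − ρ_c) r.
r = h · ρ_c / (ρ_m − ρ_c) = 1.08 km × 2.709 / (3.264 − 2.709) = 5.27 km.

5.27 km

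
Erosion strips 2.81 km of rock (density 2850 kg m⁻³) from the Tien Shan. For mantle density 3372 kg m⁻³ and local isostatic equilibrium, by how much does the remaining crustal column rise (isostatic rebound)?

2.38 km

Unloading: uplift u = e ρ_c/ρ_m = 2.81 km × 2850/3372 = 2.38 km.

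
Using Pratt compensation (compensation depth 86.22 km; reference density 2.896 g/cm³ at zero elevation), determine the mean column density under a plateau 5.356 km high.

2.73 g/cm³

Pratt balance: ρ_ref D = ρ (D + h).
ρ = ρ_ref D/(D + h) = 2.896 × 86.22 km/(86.22 km + 5.356 km) = 2.73 g/cm³.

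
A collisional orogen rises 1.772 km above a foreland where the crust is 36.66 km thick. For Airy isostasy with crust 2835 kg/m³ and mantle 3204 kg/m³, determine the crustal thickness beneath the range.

Root depth r = h ρ_c / (ρ_m − ρ_c) = 1.772 km × 2835 / 369 = 13.61 km.
Total thickness = T + h + r = 36.66 km + 1.772 km + 13.61 km = 52 km.

52 km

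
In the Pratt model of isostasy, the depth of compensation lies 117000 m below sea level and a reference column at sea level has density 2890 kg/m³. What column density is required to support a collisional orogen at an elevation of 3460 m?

Pratt balance: ρ_ref D = ρ (D + h).
ρ = ρ_ref D/(D + h) = 2890 × 117000 m/(117000 m + 3460 m) = 2810 kg/m³.

2810 kg/m³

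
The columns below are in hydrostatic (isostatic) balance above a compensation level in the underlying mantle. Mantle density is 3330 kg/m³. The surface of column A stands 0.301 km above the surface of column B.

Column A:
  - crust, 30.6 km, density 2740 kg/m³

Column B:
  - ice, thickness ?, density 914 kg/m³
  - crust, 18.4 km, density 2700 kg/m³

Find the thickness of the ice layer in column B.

2.26 km

Take the compensation level at the base of the deeper column (depth z_c below the surface of column A) and equate Σ ρ_i t_i down to z_c; mantle fills any gap and the z_c terms cancel.
Column A: 30.6×2740 + (z_c − 30.6)×3330
Column B: 0.301×0 + x×914 + 18.4×2700 + (z_c − 0.301 − 18.4 − x)×3330
The z_c×3330 term appears on both sides and cancels. Collect the known terms of each column as K = Σ(ρt)_known − 3330 × (depth of known layers): K_A = 83844 − 3330×30.6 = −18054; K_B = 49680 − 3330×(0.301 + 18.4) = −12594.33.
Balance: K_A = K_B − x×(3330 − 914), so x = (K_B − K_A)/(3330 − 914) = 5459.67/2416 = 2.26 km.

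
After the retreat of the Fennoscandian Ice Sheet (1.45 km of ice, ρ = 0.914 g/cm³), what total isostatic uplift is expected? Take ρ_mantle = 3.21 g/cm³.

0.413 km

Removing the load lets mantle flow back in; uplift u satisfies ρ_ice t = ρ_m u.
u = t ρ_ice/ρ_m = 1.45 km × 0.914/3.21 = 0.413 km.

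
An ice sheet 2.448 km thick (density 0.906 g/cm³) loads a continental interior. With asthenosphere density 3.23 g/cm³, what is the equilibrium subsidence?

0.687 km

Balancing pressure at the compensation depth: the ice load ρ_ice t is balanced by mantle displaced below, ρ_m s.
s = t ρ_ice / ρ_m = 2.448 km × 0.906/3.23 = 0.687 km.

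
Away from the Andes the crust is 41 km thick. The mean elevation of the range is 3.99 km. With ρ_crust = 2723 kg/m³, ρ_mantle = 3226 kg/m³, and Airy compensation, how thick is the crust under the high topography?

66.6 km

Root depth r = h ρ_c / (ρ_m − ρ_c) = 3.99 km × 2723 / 503 = 21.6 km.
Total thickness = T + h + r = 41 km + 3.99 km + 21.6 km = 66.6 km.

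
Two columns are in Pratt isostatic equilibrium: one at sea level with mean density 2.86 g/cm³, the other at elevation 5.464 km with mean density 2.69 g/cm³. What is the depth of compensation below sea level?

ρ_ref D = ρ (D + h) → D (ρ_ref − ρ) = ρ h.
D = ρ h/(ρ_ref − ρ) = 2.69 × 5.464 km/(2.86 − 2.69) = 86.5 km.

86.5 km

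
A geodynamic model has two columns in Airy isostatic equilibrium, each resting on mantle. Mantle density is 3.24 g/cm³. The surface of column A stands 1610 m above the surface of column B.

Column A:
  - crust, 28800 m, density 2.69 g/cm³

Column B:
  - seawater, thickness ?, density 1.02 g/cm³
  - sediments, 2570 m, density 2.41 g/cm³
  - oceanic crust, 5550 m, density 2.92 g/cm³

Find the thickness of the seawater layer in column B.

3020 m

Take the compensation level at the base of the deeper column (depth z_c below the surface of column A) and equate Σ ρ_i t_i down to z_c; mantle fills any gap and the z_c terms cancel.
Column A: 28800×2.69 + (z_c − 28800)×3.24
Column B: 1610×0 + x×1.02 + 2570×2.41 + 5550×2.92 + (z_c − 1610 − 8120 − x)×3.24
The z_c×3.24 term appears on both sides and cancels. Collect the known terms of each column as K = Σ(ρt)_known − 3.24 × (depth of known layers): K_A = 77472 − 3.24×28800 = −15840; K_B = 22399.7 − 3.24×(1610 + 8120) = −9125.5.
Balance: K_A = K_B − x×(3.24 − 1.02), so x = (K_B − K_A)/(3.24 − 1.02) = 6714.5/2.22 = 3020 m.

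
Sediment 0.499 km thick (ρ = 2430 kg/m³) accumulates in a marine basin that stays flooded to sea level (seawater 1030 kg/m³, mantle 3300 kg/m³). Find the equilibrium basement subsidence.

0.308 km

Submarine loading: the sediment displaces seawater, and the subsidence is in turn flooded, so s (ρ_m − ρ_w) = t (ρ_sed − ρ_w).
s = 0.499 km × (2430 − 1030) / (3300 − 1030) = 0.308 km.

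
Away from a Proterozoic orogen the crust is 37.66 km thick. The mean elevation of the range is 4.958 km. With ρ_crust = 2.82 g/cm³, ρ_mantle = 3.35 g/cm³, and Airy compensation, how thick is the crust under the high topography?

69 km

Root depth r = h ρ_c / (ρ_m − ρ_c) = 4.958 km × 2.82 / 0.53 = 26.38 km.
Total thickness = T + h + r = 37.66 km + 4.958 km + 26.38 km = 69 km.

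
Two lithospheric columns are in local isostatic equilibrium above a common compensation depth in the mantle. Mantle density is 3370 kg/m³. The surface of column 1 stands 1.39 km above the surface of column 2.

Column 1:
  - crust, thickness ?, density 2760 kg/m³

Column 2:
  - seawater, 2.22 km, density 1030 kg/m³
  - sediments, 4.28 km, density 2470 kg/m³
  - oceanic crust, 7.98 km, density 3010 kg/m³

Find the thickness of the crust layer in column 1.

Take the compensation level at the base of the deeper column (depth z_c below the surface of column 1) and equate Σ ρ_i t_i down to z_c; mantle fills any gap and the z_c terms cancel.
Column 1: x×2760 + (z_c − 0 − x)×3370
Column 2: 1.39×0 + 2.22×1030 + 4.28×2470 + 7.98×3010 + (z_c − 1.39 − 14.48)×3370
The z_c×3370 term appears on both sides and cancels. Collect the known terms of each column as K = Σ(ρt)_known − 3370 × (depth of known layers): K_1 = 0 − 3370×0 = 0; K_2 = 36878 − 3370×(1.39 + 14.48) = −16603.9.
Balance: K_1 − x×(3370 − 2760) = K_2, so x = (K_1 − K_2)/(3370 − 2760) = 16603.9/610 = 27.2 km.

27.2 km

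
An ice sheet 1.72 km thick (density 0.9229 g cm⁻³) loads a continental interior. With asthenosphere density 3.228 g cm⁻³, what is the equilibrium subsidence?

Balancing pressure at the compensation depth: the ice load ρ_ice t is balanced by mantle displaced below, ρ_m s.
s = t ρ_ice / ρ_m = 1.72 km × 0.9229/3.228 = 0.492 km.

0.492 km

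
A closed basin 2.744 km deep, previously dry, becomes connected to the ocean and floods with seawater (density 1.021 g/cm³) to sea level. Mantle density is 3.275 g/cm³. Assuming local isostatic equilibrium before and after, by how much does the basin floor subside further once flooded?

1.24 km

After flooding the water column is d + s deep. Its weight must equal the weight of mantle displaced by the extra subsidence s: (d + s) ρ_w = s ρ_m.
s = d ρ_w / (ρ_m − ρ_w) = 2.744 km × 1.021/(3.275 − 1.021) = 1.24 km.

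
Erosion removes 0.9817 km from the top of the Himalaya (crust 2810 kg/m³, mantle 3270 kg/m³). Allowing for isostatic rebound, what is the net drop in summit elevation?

0.138 km

Rebound u = e ρ_c/ρ_m = 0.9817 km × 2810/3270 = 0.8436 km.
Net surface drop = e − u = 0.9817 km − 0.8436 km = e (ρ_m − ρ_c)/ρ_m = 0.138 km.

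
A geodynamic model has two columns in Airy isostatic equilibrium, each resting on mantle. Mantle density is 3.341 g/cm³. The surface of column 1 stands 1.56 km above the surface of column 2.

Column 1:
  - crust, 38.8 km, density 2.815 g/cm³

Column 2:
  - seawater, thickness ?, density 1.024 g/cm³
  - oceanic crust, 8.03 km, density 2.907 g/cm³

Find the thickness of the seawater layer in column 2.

5.05 km

Take the compensation level at the base of the deeper column (depth z_c below the surface of column 1) and equate Σ ρ_i t_i down to z_c; mantle fills any gap and the z_c terms cancel.
Column 1: 38.8×2.815 + (z_c − 38.8)×3.341
Column 2: 1.56×0 + x×1.024 + 8.03×2.907 + (z_c − 1.56 − 8.03 − x)×3.341
The z_c×3.341 term appears on both sides and cancels. Collect the known terms of each column as K = Σ(ρt)_known − 3.341 × (depth of known layers): K_1 = 109.222 − 3.341×38.8 = −20.4088; K_2 = 23.34321 − 3.341×(1.56 + 8.03) = −8.69698.
Balance: K_1 = K_2 − x×(3.341 − 1.024), so x = (K_2 − K_1)/(3.341 − 1.024) = 11.7118/2.317 = 5.05 km.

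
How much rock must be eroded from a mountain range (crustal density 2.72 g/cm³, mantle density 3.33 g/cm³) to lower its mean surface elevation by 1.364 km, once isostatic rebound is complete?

Net drop Δ = e − u = e − e ρ_c/ρ_m = e (ρ_m − ρ_c)/ρ_m.
e = Δ ρ_m/(ρ_m − ρ_c) = 1.364 km × 3.33/0.61 = 7.45 km.

7.45 km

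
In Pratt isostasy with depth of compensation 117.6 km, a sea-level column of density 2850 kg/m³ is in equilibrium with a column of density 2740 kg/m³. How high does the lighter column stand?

ρ_ref D = ρ (D + h) → h = D (ρ_ref − ρ)/ρ.
h = 117.6 km × (2850 − 2740)/2740 = 4.72 km.

4.72 km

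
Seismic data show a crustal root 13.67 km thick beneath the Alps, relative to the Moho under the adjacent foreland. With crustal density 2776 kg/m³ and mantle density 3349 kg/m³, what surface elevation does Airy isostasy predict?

Equating mass per unit area of the two columns: ρ_c h = (ρ_m − ρ_c) r.
h = r (ρ_m − ρ_c) / ρ_c = 13.67 km × (3349 − 2776) / 2776 = 2.82 km.

2.82 km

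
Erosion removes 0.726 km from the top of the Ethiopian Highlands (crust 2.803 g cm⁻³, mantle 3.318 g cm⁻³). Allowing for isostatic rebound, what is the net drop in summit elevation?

0.113 km

Rebound u = e ρ_c/ρ_m = 0.726 km × 2.803/3.318 = 0.6133 km.
Net surface drop = e − u = 0.726 km − 0.6133 km = e (ρ_m − ρ_c)/ρ_m = 0.113 km.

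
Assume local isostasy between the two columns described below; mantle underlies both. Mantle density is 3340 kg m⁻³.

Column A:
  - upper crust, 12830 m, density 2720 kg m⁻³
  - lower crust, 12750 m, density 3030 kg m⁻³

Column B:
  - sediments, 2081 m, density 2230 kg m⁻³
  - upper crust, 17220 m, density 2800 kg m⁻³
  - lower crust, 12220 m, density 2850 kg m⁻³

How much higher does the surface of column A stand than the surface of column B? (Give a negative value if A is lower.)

For any compensation level in the mantle, the mantle terms cancel and isostasy reduces to e = (Σt_A − Σt_B) − (Σ(ρt)_A − Σ(ρt)_B) / ρ_m.
Σt_A = 25580 m; Σt_B = 31521 m; Σ(ρt)_A = 73530100; Σ(ρt)_B = 87683630 (in m·kg m⁻³).
e = (25580 − 31521) − (73530100 − 87683630) / 3340 = −1700 m.

−1700 m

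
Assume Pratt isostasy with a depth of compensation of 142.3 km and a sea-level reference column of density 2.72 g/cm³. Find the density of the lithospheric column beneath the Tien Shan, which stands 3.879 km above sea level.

Pratt balance: ρ_ref D = ρ (D + h).
ρ = ρ_ref D/(D + h) = 2.72 × 142.3 km/(142.3 km + 3.879 km) = 2.65 g/cm³.

2.65 g/cm³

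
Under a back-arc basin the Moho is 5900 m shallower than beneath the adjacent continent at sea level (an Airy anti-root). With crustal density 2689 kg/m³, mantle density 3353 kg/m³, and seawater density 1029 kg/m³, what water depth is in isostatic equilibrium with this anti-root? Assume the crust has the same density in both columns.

Replacing a thickness d of crust by seawater at the top must be balanced by replacing crust with mantle at the base: d (ρ_c − ρ_w) = a (ρ_m − ρ_c).
d = a (ρ_m − ρ_c)/(ρ_c − ρ_w) = 5900 m × 664/1660 = 2360 m.

2360 m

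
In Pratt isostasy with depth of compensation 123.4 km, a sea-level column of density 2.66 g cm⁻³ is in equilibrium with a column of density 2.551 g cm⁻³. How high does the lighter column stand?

5.27 km

ρ_ref D = ρ (D + h) → h = D (ρ_ref − ρ)/ρ.
h = 123.4 km × (2.66 − 2.551)/2.551 = 5.27 km.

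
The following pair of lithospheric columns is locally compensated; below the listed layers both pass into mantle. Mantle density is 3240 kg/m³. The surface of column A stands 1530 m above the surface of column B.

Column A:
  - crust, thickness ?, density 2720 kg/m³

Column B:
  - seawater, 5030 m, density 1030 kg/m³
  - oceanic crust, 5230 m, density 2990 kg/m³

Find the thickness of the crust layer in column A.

33400 m

Take the compensation level at the base of the deeper column (depth z_c below the surface of column A) and equate Σ ρ_i t_i down to z_c; mantle fills any gap and the z_c terms cancel.
Column A: x×2720 + (z_c − 0 − x)×3240
Column B: 1530×0 + 5030×1030 + 5230×2990 + (z_c − 1530 − 10260)×3240
The z_c×3240 term appears on both sides and cancels. Collect the known terms of each column as K = Σ(ρt)_known − 3240 × (depth of known layers): K_A = 0 − 3240×0 = 0; K_B = 20818600 − 3240×(1530 + 10260) = −17381000.
Balance: K_A − x×(3240 − 2720) = K_B, so x = (K_A − K_B)/(3240 − 2720) = 17381000/520 = 33400 m.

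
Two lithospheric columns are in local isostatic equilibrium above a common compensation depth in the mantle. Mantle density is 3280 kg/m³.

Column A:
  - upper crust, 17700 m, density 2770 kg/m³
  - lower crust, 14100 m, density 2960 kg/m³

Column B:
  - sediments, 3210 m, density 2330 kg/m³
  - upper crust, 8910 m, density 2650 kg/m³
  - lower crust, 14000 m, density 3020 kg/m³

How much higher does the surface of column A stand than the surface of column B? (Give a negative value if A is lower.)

For any compensation level in the mantle, the mantle terms cancel and isostasy reduces to e = (Σt_A − Σt_B) − (Σ(ρt)_A − Σ(ρt)_B) / ρ_m.
Σt_A = 31800 m; Σt_B = 26120 m; Σ(ρt)_A = 90765000; Σ(ρt)_B = 73370800 (in m·kg/m³).
e = (31800 − 26120) − (90765000 − 73370800) / 3280 = 377 m.

377 m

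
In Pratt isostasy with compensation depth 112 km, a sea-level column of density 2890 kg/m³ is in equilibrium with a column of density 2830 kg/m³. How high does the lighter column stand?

ρ_ref D = ρ (D + h) → h = D (ρ_ref − ρ)/ρ.
h = 112 km × (2890 − 2830)/2830 = 2.37 km.

2.37 km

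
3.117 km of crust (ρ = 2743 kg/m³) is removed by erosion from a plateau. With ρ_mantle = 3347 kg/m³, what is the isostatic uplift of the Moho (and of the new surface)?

2.55 km

Unloading: uplift u = e ρ_c/ρ_m = 3.117 km × 2743/3347 = 2.55 km.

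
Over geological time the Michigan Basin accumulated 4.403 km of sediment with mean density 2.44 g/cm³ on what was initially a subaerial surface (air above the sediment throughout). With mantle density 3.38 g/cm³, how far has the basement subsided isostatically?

Subaerial load: s = t ρ_sed / ρ_m = 4.403 km × 2.44/3.38 = 3.18 km.

3.18 km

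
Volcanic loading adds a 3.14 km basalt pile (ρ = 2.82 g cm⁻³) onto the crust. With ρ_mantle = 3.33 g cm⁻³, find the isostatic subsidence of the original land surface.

2.66 km

Subaerial loading: s = t ρ_load / ρ_m.
s = 3.14 km × 2.82/3.33 = 2.66 km.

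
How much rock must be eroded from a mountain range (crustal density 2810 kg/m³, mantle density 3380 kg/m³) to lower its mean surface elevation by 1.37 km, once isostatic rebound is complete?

Net drop Δ = e − u = e − e ρ_c/ρ_m = e (ρ_m − ρ_c)/ρ_m.
e = Δ ρ_m/(ρ_m − ρ_c) = 1.37 km × 3380/570 = 8.12 km.

8.12 km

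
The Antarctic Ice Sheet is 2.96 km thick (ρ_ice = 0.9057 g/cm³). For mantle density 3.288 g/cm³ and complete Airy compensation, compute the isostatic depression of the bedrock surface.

Balancing pressure at the compensation depth: the ice load ρ_ice t is balanced by mantle displaced below, ρ_m s.
s = t ρ_ice / ρ_m = 2.96 km × 0.9057/3.288 = 0.815 km.

0.815 km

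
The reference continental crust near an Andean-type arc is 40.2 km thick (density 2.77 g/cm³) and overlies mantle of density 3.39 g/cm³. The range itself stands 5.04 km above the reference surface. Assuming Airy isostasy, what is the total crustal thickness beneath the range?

Root depth r = h ρ_c / (ρ_m − ρ_c) = 5.04 km × 2.77 / 0.62 = 22.52 km.
Total thickness = T + h + r = 40.2 km + 5.04 km + 22.52 km = 67.8 km.

67.8 km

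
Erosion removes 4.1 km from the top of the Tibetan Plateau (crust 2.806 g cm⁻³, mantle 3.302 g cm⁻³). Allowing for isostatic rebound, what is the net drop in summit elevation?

Rebound u = e ρ_c/ρ_m = 4.1 km × 2.806/3.302 = 3.484 km.
Net surface drop = e − u = 4.1 km − 3.484 km = e (ρ_m − ρ_c)/ρ_m = 0.616 km.

0.616 km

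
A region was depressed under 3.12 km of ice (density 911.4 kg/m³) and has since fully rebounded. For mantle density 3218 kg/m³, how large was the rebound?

0.884 km

Removing the load lets mantle flow back in; uplift u satisfies ρ_ice t = ρ_m u.
u = t ρ_ice/ρ_m = 3.12 km × 911.4/3218 = 0.884 km.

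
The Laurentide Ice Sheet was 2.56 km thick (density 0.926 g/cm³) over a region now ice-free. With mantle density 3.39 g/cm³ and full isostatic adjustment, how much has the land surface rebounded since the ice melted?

0.699 km

Removing the load lets mantle flow back in; uplift u satisfies ρ_ice t = ρ_m u.
u = t ρ_ice/ρ_m = 2.56 km × 0.926/3.39 = 0.699 km.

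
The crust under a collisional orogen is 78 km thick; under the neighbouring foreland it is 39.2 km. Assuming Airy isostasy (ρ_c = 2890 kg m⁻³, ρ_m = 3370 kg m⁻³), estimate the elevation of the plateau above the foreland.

5.53 km

Excess crust Δ = 78 km − 39.2 km = 38.8 km, split between elevation h and root r with h + r = Δ.
Airy balance ρ_c h = (ρ_m − ρ_c) r gives r = h ρ_c/(ρ_m − ρ_c), so h (1 + ρ_c/(ρ_m − ρ_c)) = Δ, i.e. h = Δ (ρ_m − ρ_c)/ρ_m.
h = 38.8 km × 480/3370 = 5.53 km.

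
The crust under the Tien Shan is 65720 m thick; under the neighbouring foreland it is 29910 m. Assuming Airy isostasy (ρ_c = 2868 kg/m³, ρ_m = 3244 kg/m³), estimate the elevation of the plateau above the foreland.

4150 m

Excess crust Δ = 65720 m − 29910 m = 35810 m, split between elevation h and root r with h + r = Δ.
Airy balance ρ_c h = (ρ_m − ρ_c) r gives r = h ρ_c/(ρ_m − ρ_c), so h (1 + ρ_c/(ρ_m − ρ_c)) = Δ, i.e. h = Δ (ρ_m − ρ_c)/ρ_m.
h = 35810 m × 376/3244 = 4150 m.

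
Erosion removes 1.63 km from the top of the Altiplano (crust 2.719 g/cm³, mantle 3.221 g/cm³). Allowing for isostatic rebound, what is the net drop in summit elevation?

0.254 km

Rebound u = e ρ_c/ρ_m = 1.63 km × 2.719/3.221 = 1.376 km.
Net surface drop = e − u = 1.63 km − 1.376 km = e (ρ_m − ρ_c)/ρ_m = 0.254 km.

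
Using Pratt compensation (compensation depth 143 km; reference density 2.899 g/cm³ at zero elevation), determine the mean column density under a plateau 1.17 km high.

Pratt balance: ρ_ref D = ρ (D + h).
ρ = ρ_ref D/(D + h) = 2.899 × 143 km/(143 km + 1.17 km) = 2.88 g/cm³.

2.88 g/cm³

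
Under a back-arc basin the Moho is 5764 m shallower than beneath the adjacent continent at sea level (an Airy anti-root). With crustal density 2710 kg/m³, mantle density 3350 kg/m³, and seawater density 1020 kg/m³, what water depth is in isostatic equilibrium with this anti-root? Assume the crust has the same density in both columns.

Replacing a thickness d of crust by seawater at the top must be balanced by replacing crust with mantle at the base: d (ρ_c − ρ_w) = a (ρ_m − ρ_c).
d = a (ρ_m − ρ_c)/(ρ_c − ρ_w) = 5764 m × 640/1690 = 2180 m.

2180 m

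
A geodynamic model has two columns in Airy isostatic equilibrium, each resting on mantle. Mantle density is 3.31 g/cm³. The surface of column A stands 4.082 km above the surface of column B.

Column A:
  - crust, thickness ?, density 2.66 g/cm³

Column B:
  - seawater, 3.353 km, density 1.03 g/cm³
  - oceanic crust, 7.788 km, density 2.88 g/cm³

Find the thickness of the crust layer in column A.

37.7 km

Take the compensation level at the base of the deeper column (depth z_c below the surface of column A) and equate Σ ρ_i t_i down to z_c; mantle fills any gap and the z_c terms cancel.
Column A: x×2.66 + (z_c − 0 − x)×3.31
Column B: 4.082×0 + 3.353×1.03 + 7.788×2.88 + (z_c − 4.082 − 11.141)×3.31
The z_c×3.31 term appears on both sides and cancels. Collect the known terms of each column as K = Σ(ρt)_known − 3.31 × (depth of known layers): K_A = 0 − 3.31×0 = 0; K_B = 25.88303 − 3.31×(4.082 + 11.141) = −24.5051.
Balance: K_A − x×(3.31 − 2.66) = K_B, so x = (K_A − K_B)/(3.31 − 2.66) = 24.5051/0.65 = 37.7 km.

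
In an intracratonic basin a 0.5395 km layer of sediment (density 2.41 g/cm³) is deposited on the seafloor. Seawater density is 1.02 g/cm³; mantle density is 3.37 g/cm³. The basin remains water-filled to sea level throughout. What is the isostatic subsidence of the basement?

Submarine loading: the sediment displaces seawater, and the subsidence is in turn flooded, so s (ρ_m − ρ_w) = t (ρ_sed − ρ_w).
s = 0.5395 km × (2.41 − 1.02) / (3.37 − 1.02) = 0.319 km.

0.319 km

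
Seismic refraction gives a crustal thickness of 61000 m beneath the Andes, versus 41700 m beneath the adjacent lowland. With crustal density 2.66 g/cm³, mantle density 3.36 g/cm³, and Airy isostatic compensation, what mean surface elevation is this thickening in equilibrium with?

Excess crust Δ = 61000 m − 41700 m = 19300 m, split between elevation h and root r with h + r = Δ.
Airy balance ρ_c h = (ρ_m − ρ_c) r gives r = h ρ_c/(ρ_m − ρ_c), so h (1 + ρ_c/(ρ_m − ρ_c)) = Δ, i.e. h = Δ (ρ_m − ρ_c)/ρ_m.
h = 19300 m × 0.7/3.36 = 4020 m.

4020 m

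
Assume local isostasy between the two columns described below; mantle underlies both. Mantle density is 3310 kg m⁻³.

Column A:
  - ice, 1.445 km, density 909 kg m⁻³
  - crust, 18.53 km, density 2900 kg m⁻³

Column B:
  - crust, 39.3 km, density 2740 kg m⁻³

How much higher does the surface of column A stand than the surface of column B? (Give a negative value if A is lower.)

−3.42 km

For any compensation level in the mantle, the mantle terms cancel and isostasy reduces to e = (Σt_A − Σt_B) − (Σ(ρt)_A − Σ(ρt)_B) / ρ_m.
Σt_A = 19.975 km; Σt_B = 39.3 km; Σ(ρt)_A = 55050.505; Σ(ρt)_B = 107682 (in km·kg m⁻³).
e = (19.975 − 39.3) − (55050.505 − 107682) / 3310 = −3.42 km.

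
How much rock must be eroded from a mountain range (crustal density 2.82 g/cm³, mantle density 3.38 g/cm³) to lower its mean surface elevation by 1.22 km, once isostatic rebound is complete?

Net drop Δ = e − u = e − e ρ_c/ρ_m = e (ρ_m − ρ_c)/ρ_m.
e = Δ ρ_m/(ρ_m − ρ_c) = 1.22 km × 3.38/0.56 = 7.36 km.

7.36 km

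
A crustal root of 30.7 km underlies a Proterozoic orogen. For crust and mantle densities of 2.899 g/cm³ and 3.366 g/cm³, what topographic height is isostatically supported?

4.95 km

In Airy isostatic equilibrium: ρ_c h = (ρ_m − ρ_c) r.
h = r (ρ_m − ρ_c) / ρ_c = 30.7 km × (3.366 − 2.899) / 2.899 = 4.95 km.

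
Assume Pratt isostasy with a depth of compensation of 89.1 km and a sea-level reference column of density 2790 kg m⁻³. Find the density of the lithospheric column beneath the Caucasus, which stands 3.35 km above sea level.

2690 kg m⁻³

Pratt balance: ρ_ref D = ρ (D + h).
ρ = ρ_ref D/(D + h) = 2790 × 89.1 km/(89.1 km + 3.35 km) = 2690 kg m⁻³.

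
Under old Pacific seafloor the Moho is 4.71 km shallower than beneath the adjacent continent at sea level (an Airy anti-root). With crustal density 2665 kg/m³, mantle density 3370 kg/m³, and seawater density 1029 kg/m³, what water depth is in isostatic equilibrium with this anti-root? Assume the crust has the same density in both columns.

2.03 km

Replacing a thickness d of crust by seawater at the top must be balanced by replacing crust with mantle at the base: d (ρ_c − ρ_w) = a (ρ_m − ρ_c).
d = a (ρ_m − ρ_c)/(ρ_c − ρ_w) = 4.71 km × 705/1636 = 2.03 km.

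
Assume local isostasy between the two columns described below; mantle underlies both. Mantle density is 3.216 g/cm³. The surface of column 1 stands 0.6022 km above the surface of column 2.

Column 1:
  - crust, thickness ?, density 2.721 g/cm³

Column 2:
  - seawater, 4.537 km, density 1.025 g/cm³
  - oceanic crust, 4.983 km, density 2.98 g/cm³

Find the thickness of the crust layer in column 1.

26.4 km

Take the compensation level at the base of the deeper column (depth z_c below the surface of column 1) and equate Σ ρ_i t_i down to z_c; mantle fills any gap and the z_c terms cancel.
Column 1: x×2.721 + (z_c − 0 − x)×3.216
Column 2: 0.6022×0 + 4.537×1.025 + 4.983×2.98 + (z_c − 0.6022 − 9.52)×3.216
The z_c×3.216 term appears on both sides and cancels. Collect the known terms of each column as K = Σ(ρt)_known − 3.216 × (depth of known layers): K_1 = 0 − 3.216×0 = 0; K_2 = 19.499765 − 3.216×(0.6022 + 9.52) = −13.0532302.
Balance: K_1 − x×(3.216 − 2.721) = K_2, so x = (K_1 − K_2)/(3.216 − 2.721) = 13.0532/0.495 = 26.4 km.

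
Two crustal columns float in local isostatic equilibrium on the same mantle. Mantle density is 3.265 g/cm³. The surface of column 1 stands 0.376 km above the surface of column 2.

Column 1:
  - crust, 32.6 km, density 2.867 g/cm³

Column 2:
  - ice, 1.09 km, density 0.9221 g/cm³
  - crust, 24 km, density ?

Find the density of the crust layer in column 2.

2.88 g/cm³

Take the compensation level at the base of the deeper column (depth z_c below the surface of column 1) and equate Σ ρ_i t_i down to z_c; mantle fills any gap and the z_c terms cancel.
Column 1: 32.6×2.867 + (z_c − 32.6)×3.265
Column 2: 0.376×0 + 1.09×0.9221 + 24×ρ + (z_c − 0.376 − 25.09)×3.265
The z_c×3.265 term appears on both sides and cancels. Collect the known terms of each column as K = Σ(ρt)_known − 3.265 × (depth of known layers): K_1 = 93.4642 − 3.265×32.6 = −12.9748; K_2 = 1.005089 − 3.265×(0.376 + 25.09) = −82.141401.
Balance: K_1 = K_2 + 24×ρ, so ρ = (K_1 − K_2)/24 = 69.1666/24 = 2.88 g/cm³.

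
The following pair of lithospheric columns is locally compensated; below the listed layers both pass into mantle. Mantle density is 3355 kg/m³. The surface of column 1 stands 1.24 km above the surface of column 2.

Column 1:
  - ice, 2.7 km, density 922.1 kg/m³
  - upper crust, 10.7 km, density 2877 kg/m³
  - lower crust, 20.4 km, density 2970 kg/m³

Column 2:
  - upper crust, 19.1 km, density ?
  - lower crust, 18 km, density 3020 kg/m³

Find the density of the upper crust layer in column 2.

Take the compensation level at the base of the deeper column (depth z_c below the surface of column 1) and equate Σ ρ_i t_i down to z_c; mantle fills any gap and the z_c terms cancel.
Column 1: 2.7×922.1 + 10.7×2877 + 20.4×2970 + (z_c − 33.8)×3355
Column 2: 1.24×0 + 19.1×ρ + 18×3020 + (z_c − 1.24 − 37.1)×3355
The z_c×3355 term appears on both sides and cancels. Collect the known terms of each column as K = Σ(ρt)_known − 3355 × (depth of known layers): K_1 = 93861.57 − 3355×33.8 = −19537.43; K_2 = 54360 − 3355×(1.24 + 37.1) = −74270.7.
Balance: K_1 = K_2 + 19.1×ρ, so ρ = (K_1 − K_2)/19.1 = 54733.3/19.1 = 2870 kg/m³.

2870 kg/m³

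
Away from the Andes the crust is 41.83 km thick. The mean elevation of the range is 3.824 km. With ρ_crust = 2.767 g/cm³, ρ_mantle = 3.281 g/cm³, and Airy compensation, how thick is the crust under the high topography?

66.2 km

Root depth r = h ρ_c / (ρ_m − ρ_c) = 3.824 km × 2.767 / 0.514 = 20.59 km.
Total thickness = T + h + r = 41.83 km + 3.824 km + 20.59 km = 66.2 km.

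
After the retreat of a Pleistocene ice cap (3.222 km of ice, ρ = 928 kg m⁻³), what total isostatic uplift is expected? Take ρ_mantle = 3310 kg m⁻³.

0.903 km

Removing the load lets mantle flow back in; uplift u satisfies ρ_ice t = ρ_m u.
u = t ρ_ice/ρ_m = 3.222 km × 928/3310 = 0.903 km.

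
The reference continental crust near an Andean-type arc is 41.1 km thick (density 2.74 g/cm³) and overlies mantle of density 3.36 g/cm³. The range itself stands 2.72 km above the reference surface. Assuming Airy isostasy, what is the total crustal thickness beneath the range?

Root depth r = h ρ_c / (ρ_m − ρ_c) = 2.72 km × 2.74 / 0.62 = 12.02 km.
Total thickness = T + h + r = 41.1 km + 2.72 km + 12.02 km = 55.8 km.

55.8 km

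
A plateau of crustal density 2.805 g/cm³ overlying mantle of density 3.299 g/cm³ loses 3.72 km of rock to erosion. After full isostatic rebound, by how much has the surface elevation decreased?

0.557 km

Rebound u = e ρ_c/ρ_m = 3.72 km × 2.805/3.299 = 3.163 km.
Net surface drop = e − u = 3.72 km − 3.163 km = e (ρ_m − ρ_c)/ρ_m = 0.557 km.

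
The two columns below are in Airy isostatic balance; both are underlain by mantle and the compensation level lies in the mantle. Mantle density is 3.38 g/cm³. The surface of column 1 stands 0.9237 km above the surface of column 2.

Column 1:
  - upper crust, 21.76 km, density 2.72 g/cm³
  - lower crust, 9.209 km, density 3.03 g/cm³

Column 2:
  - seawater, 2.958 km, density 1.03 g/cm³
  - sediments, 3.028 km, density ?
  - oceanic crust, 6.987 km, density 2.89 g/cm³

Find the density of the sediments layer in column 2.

Take the compensation level at the base of the deeper column (depth z_c below the surface of column 1) and equate Σ ρ_i t_i down to z_c; mantle fills any gap and the z_c terms cancel.
Column 1: 21.76×2.72 + 9.209×3.03 + (z_c − 30.969)×3.38
Column 2: 0.9237×0 + 2.958×1.03 + 3.028×ρ + 6.987×2.89 + (z_c − 0.9237 − 12.973)×3.38
The z_c×3.38 term appears on both sides and cancels. Collect the known terms of each column as K = Σ(ρt)_known − 3.38 × (depth of known layers): K_1 = 87.09047 − 3.38×30.969 = −17.58475; K_2 = 23.23917 − 3.38×(0.9237 + 12.973) = −23.731676.
Balance: K_1 = K_2 + 3.028×ρ, so ρ = (K_1 − K_2)/3.028 = 6.14693/3.028 = 2.03 g/cm³.

2.03 g/cm³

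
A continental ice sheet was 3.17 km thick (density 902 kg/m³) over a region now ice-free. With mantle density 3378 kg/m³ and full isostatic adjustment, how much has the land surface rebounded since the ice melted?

Removing the load lets mantle flow back in; uplift u satisfies ρ_ice t = ρ_m u.
u = t ρ_ice/ρ_m = 3.17 km × 902/3378 = 0.846 km.

0.846 km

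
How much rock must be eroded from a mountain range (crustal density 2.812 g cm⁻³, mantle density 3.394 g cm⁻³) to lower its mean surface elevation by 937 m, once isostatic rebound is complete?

Net drop Δ = e − u = e − e ρ_c/ρ_m = e (ρ_m − ρ_c)/ρ_m.
e = Δ ρ_m/(ρ_m − ρ_c) = 937 m × 3.394/0.582 = 5460 m.

5460 m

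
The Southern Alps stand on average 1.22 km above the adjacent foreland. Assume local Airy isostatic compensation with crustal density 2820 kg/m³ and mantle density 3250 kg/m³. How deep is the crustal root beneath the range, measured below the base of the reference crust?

Balancing pressure at the compensation depth: the weight of the topography is balanced by the buoyancy of the root, ρ_c h = (ρ_m − ρ_c) r.
r = h · ρ_c / (ρ_m − ρ_c) = 1.22 km × 2820 / (3250 − 2820) = 8 km.

8 km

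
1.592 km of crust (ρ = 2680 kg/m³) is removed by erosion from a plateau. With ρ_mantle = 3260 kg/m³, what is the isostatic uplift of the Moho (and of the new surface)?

1.31 km

Unloading: uplift u = e ρ_c/ρ_m = 1.592 km × 2680/3260 = 1.31 km.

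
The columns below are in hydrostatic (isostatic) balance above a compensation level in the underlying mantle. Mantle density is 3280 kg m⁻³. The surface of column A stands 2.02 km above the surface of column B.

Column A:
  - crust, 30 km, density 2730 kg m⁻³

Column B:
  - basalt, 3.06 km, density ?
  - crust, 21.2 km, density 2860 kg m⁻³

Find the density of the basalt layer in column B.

2960 kg m⁻³

Take the compensation level at the base of the deeper column (depth z_c below the surface of column A) and equate Σ ρ_i t_i down to z_c; mantle fills any gap and the z_c terms cancel.
Column A: 30×2730 + (z_c − 30)×3280
Column B: 2.02×0 + 3.06×ρ + 21.2×2860 + (z_c − 2.02 − 24.26)×3280
The z_c×3280 term appears on both sides and cancels. Collect the known terms of each column as K = Σ(ρt)_known − 3280 × (depth of known layers): K_A = 81900 − 3280×30 = −16500; K_B = 60632 − 3280×(2.02 + 24.26) = −25566.4.
Balance: K_A = K_B + 3.06×ρ, so ρ = (K_A − K_B)/3.06 = 9066.4/3.06 = 2960 kg m⁻³.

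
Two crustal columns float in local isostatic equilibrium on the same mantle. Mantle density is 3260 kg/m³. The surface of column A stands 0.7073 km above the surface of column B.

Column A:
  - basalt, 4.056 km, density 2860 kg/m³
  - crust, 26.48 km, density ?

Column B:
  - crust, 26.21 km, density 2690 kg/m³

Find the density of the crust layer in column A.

2670 kg/m³

Take the compensation level at the base of the deeper column (depth z_c below the surface of column A) and equate Σ ρ_i t_i down to z_c; mantle fills any gap and the z_c terms cancel.
Column A: 4.056×2860 + 26.48×ρ + (z_c − 30.536)×3260
Column B: 0.7073×0 + 26.21×2690 + (z_c − 0.7073 − 26.21)×3260
The z_c×3260 term appears on both sides and cancels. Collect the known terms of each column as K = Σ(ρt)_known − 3260 × (depth of known layers): K_A = 11600.16 − 3260×30.536 = −87947.2; K_B = 70504.9 − 3260×(0.7073 + 26.21) = −17245.498.
Balance: K_A + 26.48×ρ = K_B, so ρ = (K_B − K_A)/26.48 = 70701.7/26.48 = 2670 kg/m³.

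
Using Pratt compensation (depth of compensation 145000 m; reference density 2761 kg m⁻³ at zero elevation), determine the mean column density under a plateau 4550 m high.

2680 kg m⁻³

Pratt balance: ρ_ref D = ρ (D + h).
ρ = ρ_ref D/(D + h) = 2761 × 145000 m/(145000 m + 4550 m) = 2680 kg m⁻³.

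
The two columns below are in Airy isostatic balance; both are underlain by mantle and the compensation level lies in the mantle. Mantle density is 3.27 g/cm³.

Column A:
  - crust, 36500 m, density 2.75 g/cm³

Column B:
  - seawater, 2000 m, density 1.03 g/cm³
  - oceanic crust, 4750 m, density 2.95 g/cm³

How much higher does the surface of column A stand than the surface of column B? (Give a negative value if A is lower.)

3970 m

For any compensation level in the mantle, the mantle terms cancel and isostasy reduces to e = (Σt_A − Σt_B) − (Σ(ρt)_A − Σ(ρt)_B) / ρ_m.
Σt_A = 36500 m; Σt_B = 6750 m; Σ(ρt)_A = 100375; Σ(ρt)_B = 16072.5 (in m·g/cm³).
e = (36500 − 6750) − (100375 − 16072.5) / 3.27 = 3970 m.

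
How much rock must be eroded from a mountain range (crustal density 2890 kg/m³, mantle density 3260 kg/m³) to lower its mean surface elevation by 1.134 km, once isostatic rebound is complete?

9.99 km

Net drop Δ = e − u = e − e ρ_c/ρ_m = e (ρ_m − ρ_c)/ρ_m.
e = Δ ρ_m/(ρ_m − ρ_c) = 1.134 km × 3260/370 = 9.99 km.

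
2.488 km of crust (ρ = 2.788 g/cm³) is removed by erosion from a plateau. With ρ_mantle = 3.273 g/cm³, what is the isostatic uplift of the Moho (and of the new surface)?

2.12 km

Unloading: uplift u = e ρ_c/ρ_m = 2.488 km × 2.788/3.273 = 2.12 km.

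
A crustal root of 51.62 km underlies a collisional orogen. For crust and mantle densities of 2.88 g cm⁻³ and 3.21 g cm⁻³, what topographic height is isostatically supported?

5.91 km

For local isostatic compensation: ρ_c h = (ρ_m − ρ_c) r.
h = r (ρ_m − ρ_c) / ρ_c = 51.62 km × (3.21 − 2.88) / 2.88 = 5.91 km.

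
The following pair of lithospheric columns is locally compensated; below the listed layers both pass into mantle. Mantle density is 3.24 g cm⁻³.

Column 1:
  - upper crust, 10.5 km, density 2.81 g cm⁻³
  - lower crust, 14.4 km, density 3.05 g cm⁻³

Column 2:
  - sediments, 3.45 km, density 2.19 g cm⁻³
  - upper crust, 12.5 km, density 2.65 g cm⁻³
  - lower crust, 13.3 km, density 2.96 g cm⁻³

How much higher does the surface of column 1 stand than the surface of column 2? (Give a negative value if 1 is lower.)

−2.31 km

For any compensation level in the mantle, the mantle terms cancel and isostasy reduces to e = (Σt_1 − Σt_2) − (Σ(ρt)_1 − Σ(ρt)_2) / ρ_m.
Σt_1 = 24.9 km; Σt_2 = 29.25 km; Σ(ρt)_1 = 73.425; Σ(ρt)_2 = 80.0485 (in km·g cm⁻³).
e = (24.9 − 29.25) − (73.425 − 80.0485) / 3.24 = −2.31 km.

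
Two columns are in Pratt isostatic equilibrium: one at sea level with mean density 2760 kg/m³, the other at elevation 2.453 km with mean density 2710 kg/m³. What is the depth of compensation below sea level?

ρ_ref D = ρ (D + h) → D (ρ_ref − ρ) = ρ h.
D = ρ h/(ρ_ref − ρ) = 2710 × 2.453 km/(2760 − 2710) = 133 km.

133 km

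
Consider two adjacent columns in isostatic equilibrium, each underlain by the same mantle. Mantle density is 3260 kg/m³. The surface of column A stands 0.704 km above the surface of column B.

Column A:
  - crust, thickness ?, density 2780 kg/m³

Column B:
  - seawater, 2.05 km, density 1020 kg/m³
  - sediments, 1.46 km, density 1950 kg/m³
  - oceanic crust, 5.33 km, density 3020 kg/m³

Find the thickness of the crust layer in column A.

21 km

Take the compensation level at the base of the deeper column (depth z_c below the surface of column A) and equate Σ ρ_i t_i down to z_c; mantle fills any gap and the z_c terms cancel.
Column A: x×2780 + (z_c − 0 − x)×3260
Column B: 0.704×0 + 2.05×1020 + 1.46×1950 + 5.33×3020 + (z_c − 0.704 − 8.84)×3260
The z_c×3260 term appears on both sides and cancels. Collect the known terms of each column as K = Σ(ρt)_known − 3260 × (depth of known layers): K_A = 0 − 3260×0 = 0; K_B = 21034.6 − 3260×(0.704 + 8.84) = −10078.84.
Balance: K_A − x×(3260 − 2780) = K_B, so x = (K_A − K_B)/(3260 − 2780) = 10078.8/480 = 21 km.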